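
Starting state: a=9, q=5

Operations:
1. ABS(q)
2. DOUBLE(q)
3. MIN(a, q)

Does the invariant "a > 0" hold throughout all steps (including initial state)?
Yes

The invariant holds at every step.

State at each step:
Initial: a=9, q=5
After step 1: a=9, q=5
After step 2: a=9, q=10
After step 3: a=9, q=10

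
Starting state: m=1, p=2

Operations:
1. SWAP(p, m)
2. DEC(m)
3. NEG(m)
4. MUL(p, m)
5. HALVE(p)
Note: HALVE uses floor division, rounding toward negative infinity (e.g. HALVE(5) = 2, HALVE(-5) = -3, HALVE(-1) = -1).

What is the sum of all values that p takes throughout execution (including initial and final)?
3

Values of p at each step:
Initial: p = 2
After step 1: p = 1
After step 2: p = 1
After step 3: p = 1
After step 4: p = -1
After step 5: p = -1
Sum = 2 + 1 + 1 + 1 + -1 + -1 = 3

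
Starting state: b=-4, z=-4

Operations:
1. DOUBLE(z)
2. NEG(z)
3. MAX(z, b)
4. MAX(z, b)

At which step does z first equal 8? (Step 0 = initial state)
Step 2

Tracing z:
Initial: z = -4
After step 1: z = -8
After step 2: z = 8 ← first occurrence
After step 3: z = 8
After step 4: z = 8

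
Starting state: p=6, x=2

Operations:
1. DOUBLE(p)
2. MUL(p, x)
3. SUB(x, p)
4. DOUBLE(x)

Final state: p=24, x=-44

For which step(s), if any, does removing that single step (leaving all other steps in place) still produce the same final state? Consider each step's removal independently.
None - removing any single step changes the final result

Testing removal of each single step:
Without step 1: final = p=12, x=-20 (different)
Without step 2: final = p=12, x=-20 (different)
Without step 3: final = p=24, x=4 (different)
Without step 4: final = p=24, x=-22 (different)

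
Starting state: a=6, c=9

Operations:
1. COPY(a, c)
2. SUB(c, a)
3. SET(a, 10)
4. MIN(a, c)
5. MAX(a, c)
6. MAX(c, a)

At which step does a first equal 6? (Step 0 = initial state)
Step 0

Tracing a:
Initial: a = 6 ← first occurrence
After step 1: a = 9
After step 2: a = 9
After step 3: a = 10
After step 4: a = 0
After step 5: a = 0
After step 6: a = 0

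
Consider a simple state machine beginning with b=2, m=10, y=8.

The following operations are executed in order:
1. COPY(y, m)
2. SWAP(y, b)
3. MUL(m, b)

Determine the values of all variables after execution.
{b: 10, m: 100, y: 2}

Step-by-step execution:
Initial: b=2, m=10, y=8
After step 1 (COPY(y, m)): b=2, m=10, y=10
After step 2 (SWAP(y, b)): b=10, m=10, y=2
After step 3 (MUL(m, b)): b=10, m=100, y=2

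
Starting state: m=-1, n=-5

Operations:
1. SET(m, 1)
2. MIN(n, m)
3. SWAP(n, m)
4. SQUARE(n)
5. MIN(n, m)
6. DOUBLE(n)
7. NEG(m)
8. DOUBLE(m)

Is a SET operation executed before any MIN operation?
Yes

First SET: step 1
First MIN: step 2
Since 1 < 2, SET comes first.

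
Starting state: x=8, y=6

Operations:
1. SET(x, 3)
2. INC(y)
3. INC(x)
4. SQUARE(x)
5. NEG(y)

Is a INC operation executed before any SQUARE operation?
Yes

First INC: step 2
First SQUARE: step 4
Since 2 < 4, INC comes first.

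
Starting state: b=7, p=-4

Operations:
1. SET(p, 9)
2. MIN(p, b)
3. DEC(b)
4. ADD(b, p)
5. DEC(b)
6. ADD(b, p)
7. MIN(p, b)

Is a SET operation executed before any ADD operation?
Yes

First SET: step 1
First ADD: step 4
Since 1 < 4, SET comes first.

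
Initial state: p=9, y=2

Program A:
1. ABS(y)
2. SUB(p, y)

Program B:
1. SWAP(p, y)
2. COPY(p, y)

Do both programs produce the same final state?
No

Program A final state: p=7, y=2
Program B final state: p=9, y=9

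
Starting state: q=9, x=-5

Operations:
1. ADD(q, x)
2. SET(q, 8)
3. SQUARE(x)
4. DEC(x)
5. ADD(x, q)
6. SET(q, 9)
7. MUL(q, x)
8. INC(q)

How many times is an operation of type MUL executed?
1

Counting MUL operations:
Step 7: MUL(q, x) ← MUL
Total: 1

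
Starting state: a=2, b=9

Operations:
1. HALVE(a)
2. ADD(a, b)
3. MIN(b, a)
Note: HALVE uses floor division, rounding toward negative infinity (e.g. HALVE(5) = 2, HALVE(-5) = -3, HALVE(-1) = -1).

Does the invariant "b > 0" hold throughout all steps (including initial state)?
Yes

The invariant holds at every step.

State at each step:
Initial: a=2, b=9
After step 1: a=1, b=9
After step 2: a=10, b=9
After step 3: a=10, b=9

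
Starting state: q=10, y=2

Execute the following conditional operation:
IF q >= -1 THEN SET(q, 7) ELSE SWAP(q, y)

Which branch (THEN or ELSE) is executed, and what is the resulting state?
Branch: THEN, Final state: q=7, y=2

Evaluating condition: q >= -1
q = 10
Condition is True, so THEN branch executes
After SET(q, 7): q=7, y=2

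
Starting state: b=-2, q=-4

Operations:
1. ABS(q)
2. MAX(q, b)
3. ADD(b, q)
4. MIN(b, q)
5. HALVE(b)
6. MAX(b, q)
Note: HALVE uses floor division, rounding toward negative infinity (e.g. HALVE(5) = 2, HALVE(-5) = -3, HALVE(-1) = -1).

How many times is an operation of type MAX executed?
2

Counting MAX operations:
Step 2: MAX(q, b) ← MAX
Step 6: MAX(b, q) ← MAX
Total: 2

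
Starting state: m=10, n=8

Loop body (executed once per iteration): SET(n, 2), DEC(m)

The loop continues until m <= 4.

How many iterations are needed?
6

Tracing iterations:
Initial: m=10, n=8
After iteration 1: m=9, n=2
After iteration 2: m=8, n=2
After iteration 3: m=7, n=2
After iteration 4: m=6, n=2
After iteration 5: m=5, n=2
After iteration 6: m=4, n=2
m <= 4 now holds, so the loop exits after 6 iterations.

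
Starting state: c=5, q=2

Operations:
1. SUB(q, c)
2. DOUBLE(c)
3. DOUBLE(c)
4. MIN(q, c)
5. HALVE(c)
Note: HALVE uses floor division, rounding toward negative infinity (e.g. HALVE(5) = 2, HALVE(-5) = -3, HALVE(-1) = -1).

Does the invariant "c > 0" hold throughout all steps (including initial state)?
Yes

The invariant holds at every step.

State at each step:
Initial: c=5, q=2
After step 1: c=5, q=-3
After step 2: c=10, q=-3
After step 3: c=20, q=-3
After step 4: c=20, q=-3
After step 5: c=10, q=-3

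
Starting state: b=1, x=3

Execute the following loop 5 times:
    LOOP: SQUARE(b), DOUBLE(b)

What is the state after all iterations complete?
b=2147483648, x=3

Iteration trace:
Start: b=1, x=3
After iteration 1: b=2, x=3
After iteration 2: b=8, x=3
After iteration 3: b=128, x=3
After iteration 4: b=32768, x=3
After iteration 5: b=2147483648, x=3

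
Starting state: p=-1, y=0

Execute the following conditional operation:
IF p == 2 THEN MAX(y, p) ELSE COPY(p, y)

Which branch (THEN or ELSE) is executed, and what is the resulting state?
Branch: ELSE, Final state: p=0, y=0

Evaluating condition: p == 2
p = -1
Condition is False, so ELSE branch executes
After COPY(p, y): p=0, y=0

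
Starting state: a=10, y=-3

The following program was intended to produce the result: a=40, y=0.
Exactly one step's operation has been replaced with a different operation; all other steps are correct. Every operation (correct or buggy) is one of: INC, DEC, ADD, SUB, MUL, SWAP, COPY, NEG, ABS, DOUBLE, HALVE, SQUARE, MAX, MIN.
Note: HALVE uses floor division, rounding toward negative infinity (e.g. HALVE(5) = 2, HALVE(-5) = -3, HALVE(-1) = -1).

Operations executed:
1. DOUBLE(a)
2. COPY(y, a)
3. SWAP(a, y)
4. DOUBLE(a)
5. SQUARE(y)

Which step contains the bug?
Step 3

Trace with buggy code:
Initial: a=10, y=-3
After step 1: a=20, y=-3
After step 2: a=20, y=20
After step 3: a=20, y=20
After step 4: a=40, y=20
After step 5: a=40, y=400
Actual final a=40, y=400 ≠ expected a=40, y=0.
Step 3 is the only position where a single-operation replacement can produce the expected result.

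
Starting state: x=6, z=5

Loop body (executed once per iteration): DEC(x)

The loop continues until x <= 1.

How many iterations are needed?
5

Tracing iterations:
Initial: x=6, z=5
After iteration 1: x=5, z=5
After iteration 2: x=4, z=5
After iteration 3: x=3, z=5
After iteration 4: x=2, z=5
After iteration 5: x=1, z=5
x <= 1 now holds, so the loop exits after 5 iterations.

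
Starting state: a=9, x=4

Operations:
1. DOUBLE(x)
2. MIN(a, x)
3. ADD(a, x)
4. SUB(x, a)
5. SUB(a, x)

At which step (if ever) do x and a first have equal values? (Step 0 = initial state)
Step 2

x and a first become equal after step 2.

Comparing values at each step:
Initial: x=4, a=9
After step 1: x=8, a=9
After step 2: x=8, a=8 ← equal!
After step 3: x=8, a=16
After step 4: x=-8, a=16
After step 5: x=-8, a=24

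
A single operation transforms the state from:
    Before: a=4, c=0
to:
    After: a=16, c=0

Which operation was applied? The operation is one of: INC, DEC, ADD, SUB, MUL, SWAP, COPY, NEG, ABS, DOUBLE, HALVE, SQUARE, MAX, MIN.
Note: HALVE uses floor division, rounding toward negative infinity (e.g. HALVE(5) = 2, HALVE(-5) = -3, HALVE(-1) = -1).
SQUARE(a)

Analyzing the change:
Before: a=4, c=0
After: a=16, c=0
Variable a changed from 4 to 16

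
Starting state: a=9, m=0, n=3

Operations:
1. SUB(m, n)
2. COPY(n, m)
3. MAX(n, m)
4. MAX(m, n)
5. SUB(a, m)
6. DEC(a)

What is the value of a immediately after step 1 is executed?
a = 9

Tracing a through execution:
Initial: a = 9
After step 1 (SUB(m, n)): a = 9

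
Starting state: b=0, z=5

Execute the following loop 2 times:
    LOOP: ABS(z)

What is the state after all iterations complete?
b=0, z=5

Iteration trace:
Start: b=0, z=5
After iteration 1: b=0, z=5
After iteration 2: b=0, z=5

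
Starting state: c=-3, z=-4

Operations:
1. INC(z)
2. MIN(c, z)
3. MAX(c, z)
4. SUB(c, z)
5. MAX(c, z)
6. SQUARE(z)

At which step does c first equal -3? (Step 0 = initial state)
Step 0

Tracing c:
Initial: c = -3 ← first occurrence
After step 1: c = -3
After step 2: c = -3
After step 3: c = -3
After step 4: c = 0
After step 5: c = 0
After step 6: c = 0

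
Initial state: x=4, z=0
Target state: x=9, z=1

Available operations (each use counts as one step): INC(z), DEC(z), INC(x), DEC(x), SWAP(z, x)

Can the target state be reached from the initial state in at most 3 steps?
No

The target state cannot be reached within 3 steps.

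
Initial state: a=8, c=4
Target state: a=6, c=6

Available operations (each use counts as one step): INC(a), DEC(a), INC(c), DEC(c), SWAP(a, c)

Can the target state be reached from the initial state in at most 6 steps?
Yes

Path (4 steps): DEC(a) → DEC(a) → INC(c) → INC(c)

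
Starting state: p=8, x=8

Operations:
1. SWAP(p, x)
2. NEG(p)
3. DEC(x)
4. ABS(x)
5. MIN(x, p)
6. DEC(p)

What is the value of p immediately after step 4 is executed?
p = -8

Tracing p through execution:
Initial: p = 8
After step 1 (SWAP(p, x)): p = 8
After step 2 (NEG(p)): p = -8
After step 3 (DEC(x)): p = -8
After step 4 (ABS(x)): p = -8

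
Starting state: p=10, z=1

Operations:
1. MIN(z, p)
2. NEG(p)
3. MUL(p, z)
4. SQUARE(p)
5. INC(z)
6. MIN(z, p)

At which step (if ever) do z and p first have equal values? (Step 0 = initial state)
Never

z and p never become equal during execution.

Comparing values at each step:
Initial: z=1, p=10
After step 1: z=1, p=10
After step 2: z=1, p=-10
After step 3: z=1, p=-10
After step 4: z=1, p=100
After step 5: z=2, p=100
After step 6: z=2, p=100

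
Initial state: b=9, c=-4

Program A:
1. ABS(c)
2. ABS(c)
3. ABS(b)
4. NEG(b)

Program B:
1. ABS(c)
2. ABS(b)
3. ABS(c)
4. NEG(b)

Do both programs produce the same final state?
Yes

Program A final state: b=-9, c=4
Program B final state: b=-9, c=4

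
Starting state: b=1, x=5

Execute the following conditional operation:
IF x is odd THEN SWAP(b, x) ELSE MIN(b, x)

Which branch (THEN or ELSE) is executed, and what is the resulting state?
Branch: THEN, Final state: b=5, x=1

Evaluating condition: x is odd
Condition is True, so THEN branch executes
After SWAP(b, x): b=5, x=1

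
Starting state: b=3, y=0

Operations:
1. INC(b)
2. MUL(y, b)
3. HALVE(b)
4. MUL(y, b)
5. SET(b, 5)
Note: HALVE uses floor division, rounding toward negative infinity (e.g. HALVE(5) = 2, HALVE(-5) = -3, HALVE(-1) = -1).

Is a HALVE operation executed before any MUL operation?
No

First HALVE: step 3
First MUL: step 2
Since 3 > 2, MUL comes first.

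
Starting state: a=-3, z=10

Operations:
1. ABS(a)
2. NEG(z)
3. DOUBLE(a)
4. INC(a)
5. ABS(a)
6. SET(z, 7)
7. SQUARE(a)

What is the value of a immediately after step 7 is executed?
a = 49

Tracing a through execution:
Initial: a = -3
After step 1 (ABS(a)): a = 3
After step 2 (NEG(z)): a = 3
After step 3 (DOUBLE(a)): a = 6
After step 4 (INC(a)): a = 7
After step 5 (ABS(a)): a = 7
After step 6 (SET(z, 7)): a = 7
After step 7 (SQUARE(a)): a = 49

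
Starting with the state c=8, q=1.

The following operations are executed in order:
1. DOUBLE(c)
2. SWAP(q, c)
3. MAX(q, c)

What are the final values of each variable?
{c: 1, q: 16}

Step-by-step execution:
Initial: c=8, q=1
After step 1 (DOUBLE(c)): c=16, q=1
After step 2 (SWAP(q, c)): c=1, q=16
After step 3 (MAX(q, c)): c=1, q=16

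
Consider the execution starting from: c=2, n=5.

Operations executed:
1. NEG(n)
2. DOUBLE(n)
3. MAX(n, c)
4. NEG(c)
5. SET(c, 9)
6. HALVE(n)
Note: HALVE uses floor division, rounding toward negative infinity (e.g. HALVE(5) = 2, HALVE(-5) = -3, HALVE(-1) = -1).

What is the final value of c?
c = 9

Tracing execution:
Step 1: NEG(n) → c = 2
Step 2: DOUBLE(n) → c = 2
Step 3: MAX(n, c) → c = 2
Step 4: NEG(c) → c = -2
Step 5: SET(c, 9) → c = 9
Step 6: HALVE(n) → c = 9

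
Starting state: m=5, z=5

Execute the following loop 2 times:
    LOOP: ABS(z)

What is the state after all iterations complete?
m=5, z=5

Iteration trace:
Start: m=5, z=5
After iteration 1: m=5, z=5
After iteration 2: m=5, z=5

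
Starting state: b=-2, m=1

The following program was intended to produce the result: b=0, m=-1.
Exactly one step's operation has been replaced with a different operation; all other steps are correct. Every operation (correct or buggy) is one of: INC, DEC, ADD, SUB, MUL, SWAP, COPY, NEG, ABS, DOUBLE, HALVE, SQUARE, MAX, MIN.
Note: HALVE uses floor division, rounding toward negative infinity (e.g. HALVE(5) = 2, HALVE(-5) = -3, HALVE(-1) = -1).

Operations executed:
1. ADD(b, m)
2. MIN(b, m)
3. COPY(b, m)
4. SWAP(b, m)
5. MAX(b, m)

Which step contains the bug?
Step 3

Trace with buggy code:
Initial: b=-2, m=1
After step 1: b=-1, m=1
After step 2: b=-1, m=1
After step 3: b=1, m=1
After step 4: b=1, m=1
After step 5: b=1, m=1
Actual final b=1, m=1 ≠ expected b=0, m=-1.
Step 3 is the only position where a single-operation replacement can produce the expected result.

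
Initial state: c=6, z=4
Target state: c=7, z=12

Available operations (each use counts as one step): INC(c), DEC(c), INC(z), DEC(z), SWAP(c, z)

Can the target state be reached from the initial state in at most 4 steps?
No

The target state cannot be reached within 4 steps.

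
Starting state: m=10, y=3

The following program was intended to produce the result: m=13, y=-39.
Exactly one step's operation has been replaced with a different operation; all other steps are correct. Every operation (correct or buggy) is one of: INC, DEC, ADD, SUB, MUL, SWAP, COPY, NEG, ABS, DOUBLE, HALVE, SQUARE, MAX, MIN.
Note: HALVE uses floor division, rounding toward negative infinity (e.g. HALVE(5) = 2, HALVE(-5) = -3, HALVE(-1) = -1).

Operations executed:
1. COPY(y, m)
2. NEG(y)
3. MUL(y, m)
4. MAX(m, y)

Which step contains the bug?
Step 1

Trace with buggy code:
Initial: m=10, y=3
After step 1: m=10, y=10
After step 2: m=10, y=-10
After step 3: m=10, y=-100
After step 4: m=10, y=-100
Actual final m=10, y=-100 ≠ expected m=13, y=-39.
Step 1 is the only position where a single-operation replacement can produce the expected result.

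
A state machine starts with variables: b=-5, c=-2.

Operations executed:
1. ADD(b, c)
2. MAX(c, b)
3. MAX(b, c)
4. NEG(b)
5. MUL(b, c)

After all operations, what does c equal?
c = -2

Tracing execution:
Step 1: ADD(b, c) → c = -2
Step 2: MAX(c, b) → c = -2
Step 3: MAX(b, c) → c = -2
Step 4: NEG(b) → c = -2
Step 5: MUL(b, c) → c = -2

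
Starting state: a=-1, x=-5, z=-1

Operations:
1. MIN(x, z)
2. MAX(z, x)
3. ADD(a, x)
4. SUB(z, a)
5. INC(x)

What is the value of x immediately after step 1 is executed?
x = -5

Tracing x through execution:
Initial: x = -5
After step 1 (MIN(x, z)): x = -5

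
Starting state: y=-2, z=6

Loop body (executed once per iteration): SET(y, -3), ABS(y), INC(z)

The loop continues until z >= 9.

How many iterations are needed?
3

Tracing iterations:
Initial: y=-2, z=6
After iteration 1: y=3, z=7
After iteration 2: y=3, z=8
After iteration 3: y=3, z=9
z >= 9 now holds, so the loop exits after 3 iterations.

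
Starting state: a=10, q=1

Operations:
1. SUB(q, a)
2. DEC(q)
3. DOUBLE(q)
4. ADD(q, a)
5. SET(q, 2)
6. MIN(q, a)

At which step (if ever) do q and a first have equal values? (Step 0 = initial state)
Never

q and a never become equal during execution.

Comparing values at each step:
Initial: q=1, a=10
After step 1: q=-9, a=10
After step 2: q=-10, a=10
After step 3: q=-20, a=10
After step 4: q=-10, a=10
After step 5: q=2, a=10
After step 6: q=2, a=10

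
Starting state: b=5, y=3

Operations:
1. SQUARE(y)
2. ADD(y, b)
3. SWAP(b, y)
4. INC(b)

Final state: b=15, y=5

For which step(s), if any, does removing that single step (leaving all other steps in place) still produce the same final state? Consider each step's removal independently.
None - removing any single step changes the final result

Testing removal of each single step:
Without step 1: final = b=9, y=5 (different)
Without step 2: final = b=10, y=5 (different)
Without step 3: final = b=6, y=14 (different)
Without step 4: final = b=14, y=5 (different)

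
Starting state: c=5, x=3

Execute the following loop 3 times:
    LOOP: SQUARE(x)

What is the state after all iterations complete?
c=5, x=6561

Iteration trace:
Start: c=5, x=3
After iteration 1: c=5, x=9
After iteration 2: c=5, x=81
After iteration 3: c=5, x=6561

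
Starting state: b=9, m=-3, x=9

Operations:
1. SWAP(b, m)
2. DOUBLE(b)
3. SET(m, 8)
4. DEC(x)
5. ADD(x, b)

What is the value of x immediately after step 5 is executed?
x = 2

Tracing x through execution:
Initial: x = 9
After step 1 (SWAP(b, m)): x = 9
After step 2 (DOUBLE(b)): x = 9
After step 3 (SET(m, 8)): x = 9
After step 4 (DEC(x)): x = 8
After step 5 (ADD(x, b)): x = 2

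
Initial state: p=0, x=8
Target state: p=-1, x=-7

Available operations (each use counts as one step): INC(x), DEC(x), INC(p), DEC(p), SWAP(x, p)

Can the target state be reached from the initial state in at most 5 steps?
No

The target state cannot be reached within 5 steps.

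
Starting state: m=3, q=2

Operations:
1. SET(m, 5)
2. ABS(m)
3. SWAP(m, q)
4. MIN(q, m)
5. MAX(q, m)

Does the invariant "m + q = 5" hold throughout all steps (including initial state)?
No, violated after step 1

The invariant is violated after step 1.

State at each step:
Initial: m=3, q=2
After step 1: m=5, q=2
After step 2: m=5, q=2
After step 3: m=2, q=5
After step 4: m=2, q=2
After step 5: m=2, q=2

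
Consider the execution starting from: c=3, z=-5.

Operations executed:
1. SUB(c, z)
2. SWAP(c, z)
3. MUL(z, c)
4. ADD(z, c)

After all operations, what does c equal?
c = -5

Tracing execution:
Step 1: SUB(c, z) → c = 8
Step 2: SWAP(c, z) → c = -5
Step 3: MUL(z, c) → c = -5
Step 4: ADD(z, c) → c = -5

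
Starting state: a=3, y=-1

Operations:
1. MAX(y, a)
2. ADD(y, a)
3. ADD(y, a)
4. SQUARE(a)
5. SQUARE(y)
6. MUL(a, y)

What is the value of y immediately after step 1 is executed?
y = 3

Tracing y through execution:
Initial: y = -1
After step 1 (MAX(y, a)): y = 3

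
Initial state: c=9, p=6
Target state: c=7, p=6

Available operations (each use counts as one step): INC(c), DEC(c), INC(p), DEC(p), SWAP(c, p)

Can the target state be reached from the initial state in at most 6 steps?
Yes

Path (2 steps): DEC(c) → DEC(c)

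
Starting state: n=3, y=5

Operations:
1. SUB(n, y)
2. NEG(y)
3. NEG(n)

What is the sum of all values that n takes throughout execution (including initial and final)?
1

Values of n at each step:
Initial: n = 3
After step 1: n = -2
After step 2: n = -2
After step 3: n = 2
Sum = 3 + -2 + -2 + 2 = 1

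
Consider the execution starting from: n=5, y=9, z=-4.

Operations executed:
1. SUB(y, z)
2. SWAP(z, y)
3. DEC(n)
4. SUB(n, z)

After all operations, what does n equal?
n = -9

Tracing execution:
Step 1: SUB(y, z) → n = 5
Step 2: SWAP(z, y) → n = 5
Step 3: DEC(n) → n = 4
Step 4: SUB(n, z) → n = -9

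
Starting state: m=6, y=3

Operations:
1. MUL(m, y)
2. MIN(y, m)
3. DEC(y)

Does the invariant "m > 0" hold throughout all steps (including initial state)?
Yes

The invariant holds at every step.

State at each step:
Initial: m=6, y=3
After step 1: m=18, y=3
After step 2: m=18, y=3
After step 3: m=18, y=2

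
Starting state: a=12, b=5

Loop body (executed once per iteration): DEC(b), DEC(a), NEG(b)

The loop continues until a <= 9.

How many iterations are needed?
3

Tracing iterations:
Initial: a=12, b=5
After iteration 1: a=11, b=-4
After iteration 2: a=10, b=5
After iteration 3: a=9, b=-4
a <= 9 now holds, so the loop exits after 3 iterations.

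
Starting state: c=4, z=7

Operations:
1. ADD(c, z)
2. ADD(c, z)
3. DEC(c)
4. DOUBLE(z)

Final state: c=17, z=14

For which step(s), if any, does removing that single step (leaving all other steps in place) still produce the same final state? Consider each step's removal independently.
None - removing any single step changes the final result

Testing removal of each single step:
Without step 1: final = c=10, z=14 (different)
Without step 2: final = c=10, z=14 (different)
Without step 3: final = c=18, z=14 (different)
Without step 4: final = c=17, z=7 (different)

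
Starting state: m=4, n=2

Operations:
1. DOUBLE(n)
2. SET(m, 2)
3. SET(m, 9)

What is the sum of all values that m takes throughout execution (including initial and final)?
19

Values of m at each step:
Initial: m = 4
After step 1: m = 4
After step 2: m = 2
After step 3: m = 9
Sum = 4 + 4 + 2 + 9 = 19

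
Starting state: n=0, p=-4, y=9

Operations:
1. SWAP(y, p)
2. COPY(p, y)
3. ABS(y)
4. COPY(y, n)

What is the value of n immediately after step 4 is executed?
n = 0

Tracing n through execution:
Initial: n = 0
After step 1 (SWAP(y, p)): n = 0
After step 2 (COPY(p, y)): n = 0
After step 3 (ABS(y)): n = 0
After step 4 (COPY(y, n)): n = 0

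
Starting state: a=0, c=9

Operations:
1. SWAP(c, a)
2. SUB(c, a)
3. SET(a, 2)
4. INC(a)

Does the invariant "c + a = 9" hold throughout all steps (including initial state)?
No, violated after step 2

The invariant is violated after step 2.

State at each step:
Initial: a=0, c=9
After step 1: a=9, c=0
After step 2: a=9, c=-9
After step 3: a=2, c=-9
After step 4: a=3, c=-9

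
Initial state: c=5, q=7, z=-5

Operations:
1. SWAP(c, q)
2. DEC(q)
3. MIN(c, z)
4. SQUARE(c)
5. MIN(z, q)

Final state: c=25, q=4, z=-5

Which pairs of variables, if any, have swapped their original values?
None

Comparing initial and final values:
q: 7 → 4
c: 5 → 25
z: -5 → -5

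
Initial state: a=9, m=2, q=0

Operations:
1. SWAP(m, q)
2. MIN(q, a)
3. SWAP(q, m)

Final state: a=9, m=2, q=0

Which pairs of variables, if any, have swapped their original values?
None

Comparing initial and final values:
q: 0 → 0
a: 9 → 9
m: 2 → 2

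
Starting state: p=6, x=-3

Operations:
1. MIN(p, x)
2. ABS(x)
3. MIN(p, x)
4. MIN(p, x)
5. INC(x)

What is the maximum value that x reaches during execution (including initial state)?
4

Values of x at each step:
Initial: x = -3
After step 1: x = -3
After step 2: x = 3
After step 3: x = 3
After step 4: x = 3
After step 5: x = 4 ← maximum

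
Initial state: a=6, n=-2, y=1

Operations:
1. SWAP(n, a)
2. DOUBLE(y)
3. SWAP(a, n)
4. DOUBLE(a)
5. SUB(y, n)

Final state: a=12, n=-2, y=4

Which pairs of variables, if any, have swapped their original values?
None

Comparing initial and final values:
y: 1 → 4
a: 6 → 12
n: -2 → -2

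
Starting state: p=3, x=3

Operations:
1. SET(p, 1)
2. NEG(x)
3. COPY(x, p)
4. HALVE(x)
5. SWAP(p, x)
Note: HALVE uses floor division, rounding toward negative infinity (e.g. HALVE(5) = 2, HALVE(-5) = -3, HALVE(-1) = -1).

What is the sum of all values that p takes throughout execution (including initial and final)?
7

Values of p at each step:
Initial: p = 3
After step 1: p = 1
After step 2: p = 1
After step 3: p = 1
After step 4: p = 1
After step 5: p = 0
Sum = 3 + 1 + 1 + 1 + 1 + 0 = 7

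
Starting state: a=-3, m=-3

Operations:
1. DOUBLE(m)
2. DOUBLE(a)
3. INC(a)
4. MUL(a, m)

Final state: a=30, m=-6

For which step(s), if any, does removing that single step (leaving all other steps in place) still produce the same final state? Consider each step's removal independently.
None - removing any single step changes the final result

Testing removal of each single step:
Without step 1: final = a=15, m=-3 (different)
Without step 2: final = a=12, m=-6 (different)
Without step 3: final = a=36, m=-6 (different)
Without step 4: final = a=-5, m=-6 (different)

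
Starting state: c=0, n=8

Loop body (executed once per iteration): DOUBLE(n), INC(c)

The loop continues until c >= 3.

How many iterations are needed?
3

Tracing iterations:
Initial: c=0, n=8
After iteration 1: c=1, n=16
After iteration 2: c=2, n=32
After iteration 3: c=3, n=64
c >= 3 now holds, so the loop exits after 3 iterations.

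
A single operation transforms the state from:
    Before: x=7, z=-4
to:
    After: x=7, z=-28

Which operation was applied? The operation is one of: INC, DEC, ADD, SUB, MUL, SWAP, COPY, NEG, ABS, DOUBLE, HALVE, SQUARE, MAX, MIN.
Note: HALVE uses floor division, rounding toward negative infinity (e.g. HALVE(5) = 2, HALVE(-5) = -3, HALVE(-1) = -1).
MUL(z, x)

Analyzing the change:
Before: x=7, z=-4
After: x=7, z=-28
Variable z changed from -4 to -28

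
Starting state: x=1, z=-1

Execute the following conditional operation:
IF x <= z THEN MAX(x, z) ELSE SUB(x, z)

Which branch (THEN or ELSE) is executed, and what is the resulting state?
Branch: ELSE, Final state: x=2, z=-1

Evaluating condition: x <= z
x = 1, z = -1
Condition is False, so ELSE branch executes
After SUB(x, z): x=2, z=-1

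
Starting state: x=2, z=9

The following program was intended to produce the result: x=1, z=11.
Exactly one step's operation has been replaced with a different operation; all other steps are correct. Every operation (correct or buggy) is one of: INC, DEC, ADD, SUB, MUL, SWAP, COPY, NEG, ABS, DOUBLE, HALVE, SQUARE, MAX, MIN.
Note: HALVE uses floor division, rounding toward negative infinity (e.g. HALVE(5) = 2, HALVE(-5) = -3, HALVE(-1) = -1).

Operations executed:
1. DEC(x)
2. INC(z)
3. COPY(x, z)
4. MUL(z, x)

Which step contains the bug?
Step 3

Trace with buggy code:
Initial: x=2, z=9
After step 1: x=1, z=9
After step 2: x=1, z=10
After step 3: x=10, z=10
After step 4: x=10, z=100
Actual final x=10, z=100 ≠ expected x=1, z=11.
Step 3 is the only position where a single-operation replacement can produce the expected result.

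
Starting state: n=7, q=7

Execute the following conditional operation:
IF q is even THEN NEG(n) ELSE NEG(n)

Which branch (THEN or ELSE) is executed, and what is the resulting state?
Branch: ELSE, Final state: n=-7, q=7

Evaluating condition: q is even
Condition is False, so ELSE branch executes
After NEG(n): n=-7, q=7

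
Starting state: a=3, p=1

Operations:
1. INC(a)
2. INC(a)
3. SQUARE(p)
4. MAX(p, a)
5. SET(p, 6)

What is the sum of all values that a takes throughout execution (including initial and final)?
27

Values of a at each step:
Initial: a = 3
After step 1: a = 4
After step 2: a = 5
After step 3: a = 5
After step 4: a = 5
After step 5: a = 5
Sum = 3 + 4 + 5 + 5 + 5 + 5 = 27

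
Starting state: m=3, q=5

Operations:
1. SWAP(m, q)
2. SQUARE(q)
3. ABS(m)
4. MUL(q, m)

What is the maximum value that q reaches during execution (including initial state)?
45

Values of q at each step:
Initial: q = 5
After step 1: q = 3
After step 2: q = 9
After step 3: q = 9
After step 4: q = 45 ← maximum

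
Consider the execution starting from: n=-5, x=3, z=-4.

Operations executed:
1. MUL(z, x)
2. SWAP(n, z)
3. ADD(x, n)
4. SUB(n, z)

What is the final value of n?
n = -7

Tracing execution:
Step 1: MUL(z, x) → n = -5
Step 2: SWAP(n, z) → n = -12
Step 3: ADD(x, n) → n = -12
Step 4: SUB(n, z) → n = -7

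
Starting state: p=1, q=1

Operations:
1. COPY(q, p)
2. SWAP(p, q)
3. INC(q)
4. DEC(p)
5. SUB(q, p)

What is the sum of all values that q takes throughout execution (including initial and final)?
9

Values of q at each step:
Initial: q = 1
After step 1: q = 1
After step 2: q = 1
After step 3: q = 2
After step 4: q = 2
After step 5: q = 2
Sum = 1 + 1 + 1 + 2 + 2 + 2 = 9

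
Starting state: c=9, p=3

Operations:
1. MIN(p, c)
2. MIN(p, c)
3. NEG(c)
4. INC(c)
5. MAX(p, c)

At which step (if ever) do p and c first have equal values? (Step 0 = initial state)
Never

p and c never become equal during execution.

Comparing values at each step:
Initial: p=3, c=9
After step 1: p=3, c=9
After step 2: p=3, c=9
After step 3: p=3, c=-9
After step 4: p=3, c=-8
After step 5: p=3, c=-8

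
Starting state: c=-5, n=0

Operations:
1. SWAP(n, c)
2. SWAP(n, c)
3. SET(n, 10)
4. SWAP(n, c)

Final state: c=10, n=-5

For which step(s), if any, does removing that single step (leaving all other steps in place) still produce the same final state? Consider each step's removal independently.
None - removing any single step changes the final result

Testing removal of each single step:
Without step 1: final = c=10, n=0 (different)
Without step 2: final = c=10, n=0 (different)
Without step 3: final = c=0, n=-5 (different)
Without step 4: final = c=-5, n=10 (different)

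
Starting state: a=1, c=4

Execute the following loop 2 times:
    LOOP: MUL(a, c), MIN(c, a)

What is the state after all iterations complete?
a=16, c=4

Iteration trace:
Start: a=1, c=4
After iteration 1: a=4, c=4
After iteration 2: a=16, c=4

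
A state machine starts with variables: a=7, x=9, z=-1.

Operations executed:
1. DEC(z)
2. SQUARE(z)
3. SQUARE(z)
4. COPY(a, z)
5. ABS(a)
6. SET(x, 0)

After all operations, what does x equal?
x = 0

Tracing execution:
Step 1: DEC(z) → x = 9
Step 2: SQUARE(z) → x = 9
Step 3: SQUARE(z) → x = 9
Step 4: COPY(a, z) → x = 9
Step 5: ABS(a) → x = 9
Step 6: SET(x, 0) → x = 0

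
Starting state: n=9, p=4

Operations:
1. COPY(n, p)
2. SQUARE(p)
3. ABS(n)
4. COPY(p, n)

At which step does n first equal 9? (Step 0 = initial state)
Step 0

Tracing n:
Initial: n = 9 ← first occurrence
After step 1: n = 4
After step 2: n = 4
After step 3: n = 4
After step 4: n = 4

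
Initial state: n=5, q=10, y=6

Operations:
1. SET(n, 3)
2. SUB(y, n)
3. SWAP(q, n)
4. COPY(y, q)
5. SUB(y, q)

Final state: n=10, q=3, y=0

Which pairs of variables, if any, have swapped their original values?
None

Comparing initial and final values:
n: 5 → 10
y: 6 → 0
q: 10 → 3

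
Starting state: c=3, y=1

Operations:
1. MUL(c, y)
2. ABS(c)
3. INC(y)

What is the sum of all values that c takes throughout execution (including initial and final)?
12

Values of c at each step:
Initial: c = 3
After step 1: c = 3
After step 2: c = 3
After step 3: c = 3
Sum = 3 + 3 + 3 + 3 = 12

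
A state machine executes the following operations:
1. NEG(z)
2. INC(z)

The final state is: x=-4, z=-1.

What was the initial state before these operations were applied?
x=-4, z=2

Working backwards:
Final state: x=-4, z=-1
Before step 2 (INC(z)): x=-4, z=-2
Before step 1 (NEG(z)): x=-4, z=2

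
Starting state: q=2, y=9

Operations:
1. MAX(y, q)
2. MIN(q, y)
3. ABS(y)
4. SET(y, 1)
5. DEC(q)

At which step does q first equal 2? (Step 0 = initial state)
Step 0

Tracing q:
Initial: q = 2 ← first occurrence
After step 1: q = 2
After step 2: q = 2
After step 3: q = 2
After step 4: q = 2
After step 5: q = 1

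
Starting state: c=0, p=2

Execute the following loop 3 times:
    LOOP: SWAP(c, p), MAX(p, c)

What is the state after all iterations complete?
c=2, p=2

Iteration trace:
Start: c=0, p=2
After iteration 1: c=2, p=2
After iteration 2: c=2, p=2
After iteration 3: c=2, p=2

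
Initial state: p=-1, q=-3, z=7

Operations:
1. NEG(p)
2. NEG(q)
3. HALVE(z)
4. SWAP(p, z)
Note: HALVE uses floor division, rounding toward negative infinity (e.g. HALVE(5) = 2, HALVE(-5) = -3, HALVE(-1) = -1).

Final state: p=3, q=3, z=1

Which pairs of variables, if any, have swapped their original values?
None

Comparing initial and final values:
q: -3 → 3
p: -1 → 3
z: 7 → 1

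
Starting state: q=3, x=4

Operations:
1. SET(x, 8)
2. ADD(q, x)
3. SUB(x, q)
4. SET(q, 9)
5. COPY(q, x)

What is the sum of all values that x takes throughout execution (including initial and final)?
11

Values of x at each step:
Initial: x = 4
After step 1: x = 8
After step 2: x = 8
After step 3: x = -3
After step 4: x = -3
After step 5: x = -3
Sum = 4 + 8 + 8 + -3 + -3 + -3 = 11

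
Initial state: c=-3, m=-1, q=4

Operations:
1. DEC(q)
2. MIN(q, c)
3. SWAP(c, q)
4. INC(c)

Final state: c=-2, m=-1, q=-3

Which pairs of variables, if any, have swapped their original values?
None

Comparing initial and final values:
q: 4 → -3
c: -3 → -2
m: -1 → -1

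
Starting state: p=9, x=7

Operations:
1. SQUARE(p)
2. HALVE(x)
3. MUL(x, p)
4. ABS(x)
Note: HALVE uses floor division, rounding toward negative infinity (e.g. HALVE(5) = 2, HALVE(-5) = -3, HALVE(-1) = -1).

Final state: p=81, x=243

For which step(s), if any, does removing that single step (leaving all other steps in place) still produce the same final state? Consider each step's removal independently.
Step(s) 4

Testing removal of each single step:
Without step 1: final = p=9, x=27 (different)
Without step 2: final = p=81, x=567 (different)
Without step 3: final = p=81, x=3 (different)
Without step 4: final = p=81, x=243 (same)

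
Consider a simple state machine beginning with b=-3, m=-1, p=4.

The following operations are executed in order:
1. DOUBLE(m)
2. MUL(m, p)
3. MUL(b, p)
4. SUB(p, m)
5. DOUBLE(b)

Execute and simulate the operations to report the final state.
{b: -24, m: -8, p: 12}

Step-by-step execution:
Initial: b=-3, m=-1, p=4
After step 1 (DOUBLE(m)): b=-3, m=-2, p=4
After step 2 (MUL(m, p)): b=-3, m=-8, p=4
After step 3 (MUL(b, p)): b=-12, m=-8, p=4
After step 4 (SUB(p, m)): b=-12, m=-8, p=12
After step 5 (DOUBLE(b)): b=-24, m=-8, p=12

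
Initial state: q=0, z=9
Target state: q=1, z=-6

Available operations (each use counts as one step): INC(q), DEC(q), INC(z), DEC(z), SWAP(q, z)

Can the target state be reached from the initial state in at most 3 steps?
No

The target state cannot be reached within 3 steps.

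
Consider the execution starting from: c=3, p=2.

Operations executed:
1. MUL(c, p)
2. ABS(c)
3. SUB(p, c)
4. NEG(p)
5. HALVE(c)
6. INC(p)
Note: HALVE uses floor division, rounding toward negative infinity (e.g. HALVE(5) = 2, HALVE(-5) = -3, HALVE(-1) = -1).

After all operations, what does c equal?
c = 3

Tracing execution:
Step 1: MUL(c, p) → c = 6
Step 2: ABS(c) → c = 6
Step 3: SUB(p, c) → c = 6
Step 4: NEG(p) → c = 6
Step 5: HALVE(c) → c = 3
Step 6: INC(p) → c = 3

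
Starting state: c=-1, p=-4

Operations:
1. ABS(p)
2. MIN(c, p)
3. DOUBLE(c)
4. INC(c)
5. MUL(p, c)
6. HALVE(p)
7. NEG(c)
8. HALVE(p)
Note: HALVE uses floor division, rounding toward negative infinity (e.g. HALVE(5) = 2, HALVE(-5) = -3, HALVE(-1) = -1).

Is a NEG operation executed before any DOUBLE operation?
No

First NEG: step 7
First DOUBLE: step 3
Since 7 > 3, DOUBLE comes first.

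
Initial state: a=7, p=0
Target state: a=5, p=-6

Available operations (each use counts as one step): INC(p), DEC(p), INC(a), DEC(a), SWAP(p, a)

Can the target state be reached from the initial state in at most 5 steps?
No

The target state cannot be reached within 5 steps.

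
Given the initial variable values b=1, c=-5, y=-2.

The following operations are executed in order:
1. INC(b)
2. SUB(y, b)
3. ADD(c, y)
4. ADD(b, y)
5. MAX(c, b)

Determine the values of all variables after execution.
{b: -2, c: -2, y: -4}

Step-by-step execution:
Initial: b=1, c=-5, y=-2
After step 1 (INC(b)): b=2, c=-5, y=-2
After step 2 (SUB(y, b)): b=2, c=-5, y=-4
After step 3 (ADD(c, y)): b=2, c=-9, y=-4
After step 4 (ADD(b, y)): b=-2, c=-9, y=-4
After step 5 (MAX(c, b)): b=-2, c=-2, y=-4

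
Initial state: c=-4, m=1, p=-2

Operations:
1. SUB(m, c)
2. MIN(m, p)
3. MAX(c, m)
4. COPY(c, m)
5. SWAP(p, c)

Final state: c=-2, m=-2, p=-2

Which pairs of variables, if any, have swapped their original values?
None

Comparing initial and final values:
p: -2 → -2
c: -4 → -2
m: 1 → -2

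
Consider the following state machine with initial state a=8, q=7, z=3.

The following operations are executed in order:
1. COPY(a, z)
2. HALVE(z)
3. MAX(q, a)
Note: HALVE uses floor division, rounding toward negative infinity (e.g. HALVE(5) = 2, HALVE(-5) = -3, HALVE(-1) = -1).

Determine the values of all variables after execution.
{a: 3, q: 7, z: 1}

Step-by-step execution:
Initial: a=8, q=7, z=3
After step 1 (COPY(a, z)): a=3, q=7, z=3
After step 2 (HALVE(z)): a=3, q=7, z=1
After step 3 (MAX(q, a)): a=3, q=7, z=1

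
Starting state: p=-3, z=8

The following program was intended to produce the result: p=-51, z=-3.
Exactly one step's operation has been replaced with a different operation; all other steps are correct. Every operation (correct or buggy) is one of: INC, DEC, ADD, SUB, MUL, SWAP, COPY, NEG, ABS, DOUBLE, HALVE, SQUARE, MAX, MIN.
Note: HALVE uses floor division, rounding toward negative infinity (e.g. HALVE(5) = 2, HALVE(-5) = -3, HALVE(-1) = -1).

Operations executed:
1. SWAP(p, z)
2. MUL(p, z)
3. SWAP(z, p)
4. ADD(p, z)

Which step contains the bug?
Step 3

Trace with buggy code:
Initial: p=-3, z=8
After step 1: p=8, z=-3
After step 2: p=-24, z=-3
After step 3: p=-3, z=-24
After step 4: p=-27, z=-24
Actual final p=-27, z=-24 ≠ expected p=-51, z=-3.
Step 3 is the only position where a single-operation replacement can produce the expected result.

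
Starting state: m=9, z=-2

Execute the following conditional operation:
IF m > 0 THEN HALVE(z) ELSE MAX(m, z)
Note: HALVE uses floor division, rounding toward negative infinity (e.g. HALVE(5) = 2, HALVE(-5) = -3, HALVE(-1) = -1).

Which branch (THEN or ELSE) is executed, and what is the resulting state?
Branch: THEN, Final state: m=9, z=-1

Evaluating condition: m > 0
m = 9
Condition is True, so THEN branch executes
After HALVE(z): m=9, z=-1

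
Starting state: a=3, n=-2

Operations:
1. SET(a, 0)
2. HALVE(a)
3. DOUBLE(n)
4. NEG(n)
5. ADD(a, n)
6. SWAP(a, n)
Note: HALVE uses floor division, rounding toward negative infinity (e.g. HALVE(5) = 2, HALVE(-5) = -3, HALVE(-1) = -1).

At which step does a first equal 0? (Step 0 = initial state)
Step 1

Tracing a:
Initial: a = 3
After step 1: a = 0 ← first occurrence
After step 2: a = 0
After step 3: a = 0
After step 4: a = 0
After step 5: a = 4
After step 6: a = 4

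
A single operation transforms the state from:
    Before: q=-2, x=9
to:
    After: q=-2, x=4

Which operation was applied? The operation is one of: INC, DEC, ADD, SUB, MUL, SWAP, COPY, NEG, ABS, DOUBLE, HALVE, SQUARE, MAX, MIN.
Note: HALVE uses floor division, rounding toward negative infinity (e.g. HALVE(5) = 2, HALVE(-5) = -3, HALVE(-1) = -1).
HALVE(x)

Analyzing the change:
Before: q=-2, x=9
After: q=-2, x=4
Variable x changed from 9 to 4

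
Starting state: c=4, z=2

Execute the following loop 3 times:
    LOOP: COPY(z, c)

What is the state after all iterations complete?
c=4, z=4

Iteration trace:
Start: c=4, z=2
After iteration 1: c=4, z=4
After iteration 2: c=4, z=4
After iteration 3: c=4, z=4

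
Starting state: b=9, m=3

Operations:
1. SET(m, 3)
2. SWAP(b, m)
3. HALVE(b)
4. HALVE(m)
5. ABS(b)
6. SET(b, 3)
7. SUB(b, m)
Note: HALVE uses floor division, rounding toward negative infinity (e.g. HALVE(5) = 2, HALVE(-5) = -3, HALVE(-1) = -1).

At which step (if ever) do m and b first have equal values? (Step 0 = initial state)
Never

m and b never become equal during execution.

Comparing values at each step:
Initial: m=3, b=9
After step 1: m=3, b=9
After step 2: m=9, b=3
After step 3: m=9, b=1
After step 4: m=4, b=1
After step 5: m=4, b=1
After step 6: m=4, b=3
After step 7: m=4, b=-1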